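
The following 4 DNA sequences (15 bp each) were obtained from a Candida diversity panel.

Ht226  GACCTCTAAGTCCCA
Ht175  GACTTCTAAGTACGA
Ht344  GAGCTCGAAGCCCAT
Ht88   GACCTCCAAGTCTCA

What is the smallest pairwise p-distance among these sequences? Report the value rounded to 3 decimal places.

Pairwise Hamming distances:
  Ht226 vs Ht175: 3
  Ht226 vs Ht344: 5
  Ht226 vs Ht88: 2
  Ht175 vs Ht344: 7
  Ht175 vs Ht88: 5
  Ht344 vs Ht88: 6
The smallest is 2 mismatches, between Ht226 and Ht88; p = 2/15 = 0.133.

0.133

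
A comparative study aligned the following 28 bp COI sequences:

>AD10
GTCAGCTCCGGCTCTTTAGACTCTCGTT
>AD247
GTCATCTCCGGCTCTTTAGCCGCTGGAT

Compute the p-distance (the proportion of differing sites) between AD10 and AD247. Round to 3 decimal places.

The sequences differ at positions 5 (G/T), 20 (A/C), 22 (T/G), 25 (C/G), 27 (T/A).
There are 5 differences over 28 sites, so p = 5/28 = 0.179.

0.179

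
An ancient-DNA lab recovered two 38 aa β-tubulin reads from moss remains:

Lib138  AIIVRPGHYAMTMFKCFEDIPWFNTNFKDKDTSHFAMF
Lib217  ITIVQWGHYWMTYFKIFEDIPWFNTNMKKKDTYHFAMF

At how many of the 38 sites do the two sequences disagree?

Mismatches occur at site 1 (A/I), site 2 (I/T), site 5 (R/Q), site 6 (P/W), site 10 (A/W), site 13 (M/Y), site 16 (C/I), site 27 (F/M), site 29 (D/K), site 33 (S/Y).
That gives 10 mismatches out of 38 aligned sites, so the Hamming distance is 10.

10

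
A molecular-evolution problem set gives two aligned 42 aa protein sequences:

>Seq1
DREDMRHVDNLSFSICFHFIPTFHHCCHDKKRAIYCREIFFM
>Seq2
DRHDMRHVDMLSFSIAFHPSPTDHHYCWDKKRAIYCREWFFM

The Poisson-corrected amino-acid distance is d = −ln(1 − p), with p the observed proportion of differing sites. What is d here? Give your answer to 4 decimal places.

Differing sites — 3:E/H; 10:N/M; 16:C/A; 19:F/P; 20:I/S; 23:F/D; 26:C/Y; 28:H/W; 39:I/W.
p = 9/42 = 0.214286.
d = −ln(1 − 0.214286) = −ln(0.785714) = 0.2412.

0.2412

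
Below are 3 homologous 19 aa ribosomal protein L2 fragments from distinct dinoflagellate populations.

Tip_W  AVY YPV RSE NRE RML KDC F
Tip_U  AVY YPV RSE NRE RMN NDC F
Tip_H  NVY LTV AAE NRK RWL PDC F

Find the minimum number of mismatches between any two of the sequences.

2

Pairwise Hamming distances:
  Tip_W vs Tip_U: 2
  Tip_W vs Tip_H: 8
  Tip_U vs Tip_H: 9
The smallest is 2, between Tip_W and Tip_U.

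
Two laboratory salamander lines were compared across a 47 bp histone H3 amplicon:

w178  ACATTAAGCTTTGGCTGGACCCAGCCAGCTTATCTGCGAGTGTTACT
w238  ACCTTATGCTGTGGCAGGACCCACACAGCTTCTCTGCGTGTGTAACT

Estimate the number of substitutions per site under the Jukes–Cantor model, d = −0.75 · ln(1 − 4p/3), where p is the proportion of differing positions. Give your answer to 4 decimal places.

0.2211

The sequences differ at positions 3 (A/C), 7 (A/T), 11 (T/G), 16 (T/A), 24 (G/C), 25 (C/A), 32 (A/C), 39 (A/T), 44 (T/A).
p = 9/47 = 0.191489.
d = −0.75 · ln(1 − (4/3)·0.191489) = −0.75 · ln(0.744681) = −0.75 · (-0.294799) = 0.2211.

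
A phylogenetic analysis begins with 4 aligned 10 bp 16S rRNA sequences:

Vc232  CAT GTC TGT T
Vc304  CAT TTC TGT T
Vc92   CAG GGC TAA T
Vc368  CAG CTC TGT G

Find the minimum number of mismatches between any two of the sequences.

Pairwise Hamming distances:
  Vc232 vs Vc304: 1
  Vc232 vs Vc92: 4
  Vc232 vs Vc368: 3
  Vc304 vs Vc92: 5
  Vc304 vs Vc368: 3
  Vc92 vs Vc368: 5
The smallest is 1, between Vc232 and Vc304.

1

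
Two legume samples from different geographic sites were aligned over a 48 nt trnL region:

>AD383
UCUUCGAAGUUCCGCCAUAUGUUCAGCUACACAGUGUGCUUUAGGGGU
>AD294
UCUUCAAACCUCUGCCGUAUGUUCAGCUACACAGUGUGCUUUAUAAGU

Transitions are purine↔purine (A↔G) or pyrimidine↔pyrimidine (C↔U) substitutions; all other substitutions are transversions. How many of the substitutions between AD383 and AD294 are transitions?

6

Mismatches occur at site 6 (G→A, transition), site 9 (G→C, transversion), site 10 (U→C, transition), site 13 (C→U, transition), site 17 (A→G, transition), site 44 (G→U, transversion), site 45 (G→A, transition), site 46 (G→A, transition).
Of the 8 differences, 6 transitions and 2 transversions, so the answer is 6.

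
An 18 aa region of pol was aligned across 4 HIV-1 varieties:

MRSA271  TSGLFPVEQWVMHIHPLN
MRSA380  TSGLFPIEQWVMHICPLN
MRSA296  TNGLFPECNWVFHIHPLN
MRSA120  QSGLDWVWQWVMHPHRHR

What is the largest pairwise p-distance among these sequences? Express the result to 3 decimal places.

Pairwise Hamming distances:
  MRSA271 vs MRSA380: 2
  MRSA271 vs MRSA296: 5
  MRSA271 vs MRSA120: 8
  MRSA380 vs MRSA296: 6
  MRSA380 vs MRSA120: 10
  MRSA296 vs MRSA120: 12
The largest is 12 mismatches, between MRSA296 and MRSA120; p = 12/18 = 0.667.

0.667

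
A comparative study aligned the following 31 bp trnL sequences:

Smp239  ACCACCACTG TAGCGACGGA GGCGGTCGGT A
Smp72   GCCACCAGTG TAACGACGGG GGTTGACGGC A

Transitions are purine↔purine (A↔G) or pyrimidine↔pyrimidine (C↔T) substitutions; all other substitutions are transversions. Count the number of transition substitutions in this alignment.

5

The sequences differ at positions 1 (A/G, transition), 8 (C/G, transversion), 13 (G/A, transition), 20 (A/G, transition), 23 (C/T, transition), 24 (G/T, transversion), 26 (T/A, transversion), 30 (T/C, transition).
Of the 8 differences, 5 transitions and 3 transversions, so the answer is 5.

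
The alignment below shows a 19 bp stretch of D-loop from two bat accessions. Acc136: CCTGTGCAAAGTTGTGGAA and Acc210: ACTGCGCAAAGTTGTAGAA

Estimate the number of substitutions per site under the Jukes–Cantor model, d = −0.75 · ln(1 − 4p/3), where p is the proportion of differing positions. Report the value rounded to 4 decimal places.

The sequences differ at positions 1 (C/A), 5 (T/C), 16 (G/A).
p = 3/19 = 0.157895.
d = −0.75 · ln(1 − (4/3)·0.157895) = −0.75 · ln(0.789473) = −0.75 · (-0.236390) = 0.1773.

0.1773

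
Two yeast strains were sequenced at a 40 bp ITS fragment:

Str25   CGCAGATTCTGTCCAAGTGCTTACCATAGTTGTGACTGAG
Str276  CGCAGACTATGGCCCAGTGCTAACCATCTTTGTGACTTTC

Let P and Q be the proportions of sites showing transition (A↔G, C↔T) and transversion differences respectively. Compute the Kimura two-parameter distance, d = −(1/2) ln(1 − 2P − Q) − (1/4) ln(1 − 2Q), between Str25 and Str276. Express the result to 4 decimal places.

The sequences differ at positions 7 (T/C, transition), 9 (C/A, transversion), 12 (T/G, transversion), 15 (A/C, transversion), 22 (T/A, transversion), 28 (A/C, transversion), 29 (G/T, transversion), 38 (G/T, transversion), 39 (A/T, transversion), 40 (G/C, transversion).
Of the 10 differences, 1 transition and 9 transversions over 40 sites: P = 1/40 = 0.025000, Q = 9/40 = 0.225000.
d = −0.5·ln(0.725000) − 0.25·ln(0.550000) = −0.5·(-0.321584) − 0.25·(-0.597837) = 0.3103.

0.3103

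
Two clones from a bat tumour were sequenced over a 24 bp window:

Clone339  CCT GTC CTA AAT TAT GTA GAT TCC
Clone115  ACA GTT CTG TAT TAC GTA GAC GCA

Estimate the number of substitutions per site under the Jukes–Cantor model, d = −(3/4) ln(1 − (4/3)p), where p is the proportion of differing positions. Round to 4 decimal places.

Mismatches occur at site 1 (C↔A), site 3 (T↔A), site 6 (C↔T), site 9 (A↔G), site 10 (A↔T), site 15 (T↔C), site 21 (T↔C), site 22 (T↔G), site 24 (C↔A).
p = 9/24 = 0.375000.
d = −0.75 · ln(1 − (4/3)·0.375000) = −0.75 · ln(0.500000) = −0.75 · (-0.693147) = 0.5199.

0.5199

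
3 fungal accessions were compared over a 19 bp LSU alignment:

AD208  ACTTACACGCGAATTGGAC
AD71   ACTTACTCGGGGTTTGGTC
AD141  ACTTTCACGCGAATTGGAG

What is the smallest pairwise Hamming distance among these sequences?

2

Pairwise Hamming distances:
  AD208 vs AD71: 5
  AD208 vs AD141: 2
  AD71 vs AD141: 7
The smallest is 2, between AD208 and AD141.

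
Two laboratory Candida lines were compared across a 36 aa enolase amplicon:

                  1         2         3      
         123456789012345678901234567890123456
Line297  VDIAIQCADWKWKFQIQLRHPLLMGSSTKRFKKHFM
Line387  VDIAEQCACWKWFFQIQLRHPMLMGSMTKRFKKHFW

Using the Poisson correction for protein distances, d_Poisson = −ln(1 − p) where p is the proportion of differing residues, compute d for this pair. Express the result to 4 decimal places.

0.1823

Mismatches occur at site 5 (I↔E), site 9 (D↔C), site 13 (K↔F), site 22 (L↔M), site 27 (S↔M), site 36 (M↔W).
p = 6/36 = 0.166667.
d = −ln(1 − 0.166667) = −ln(0.833333) = 0.1823.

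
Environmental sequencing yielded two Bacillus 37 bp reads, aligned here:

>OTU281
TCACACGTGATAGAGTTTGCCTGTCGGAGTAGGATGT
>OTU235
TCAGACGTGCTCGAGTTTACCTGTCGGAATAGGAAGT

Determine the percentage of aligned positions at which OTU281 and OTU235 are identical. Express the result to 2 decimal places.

83.78%

The sequences differ at positions 4 (C/G), 10 (A/C), 12 (A/C), 19 (G/A), 29 (G/A), 35 (T/A).
31 of the 37 sites match, so the percent identity is 31/37 × 100 = 83.78%.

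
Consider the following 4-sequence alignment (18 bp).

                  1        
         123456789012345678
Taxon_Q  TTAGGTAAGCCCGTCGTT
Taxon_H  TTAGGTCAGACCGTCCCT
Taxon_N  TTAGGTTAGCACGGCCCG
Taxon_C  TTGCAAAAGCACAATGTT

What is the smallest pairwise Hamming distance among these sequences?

Pairwise Hamming distances:
  Taxon_Q vs Taxon_H: 4
  Taxon_Q vs Taxon_N: 6
  Taxon_Q vs Taxon_C: 8
  Taxon_H vs Taxon_N: 5
  Taxon_H vs Taxon_C: 12
  Taxon_N vs Taxon_C: 11
The smallest is 4, between Taxon_Q and Taxon_H.

4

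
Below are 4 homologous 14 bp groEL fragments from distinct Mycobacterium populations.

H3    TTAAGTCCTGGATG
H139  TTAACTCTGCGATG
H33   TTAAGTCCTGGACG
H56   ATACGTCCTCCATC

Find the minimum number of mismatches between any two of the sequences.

Pairwise Hamming distances:
  H3 vs H139: 4
  H3 vs H33: 1
  H3 vs H56: 5
  H139 vs H33: 5
  H139 vs H56: 7
  H33 vs H56: 6
The smallest is 1, between H3 and H33.

1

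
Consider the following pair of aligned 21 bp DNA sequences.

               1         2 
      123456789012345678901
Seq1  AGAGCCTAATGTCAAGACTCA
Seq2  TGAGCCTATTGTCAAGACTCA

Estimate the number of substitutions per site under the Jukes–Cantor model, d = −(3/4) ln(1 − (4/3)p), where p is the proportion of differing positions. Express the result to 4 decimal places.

Differing sites — 1:A/T; 9:A/T.
p = 2/21 = 0.095238.
d = −0.75 · ln(1 − (4/3)·0.095238) = −0.75 · ln(0.873016) = −0.75 · (-0.135801) = 0.1019.

0.1019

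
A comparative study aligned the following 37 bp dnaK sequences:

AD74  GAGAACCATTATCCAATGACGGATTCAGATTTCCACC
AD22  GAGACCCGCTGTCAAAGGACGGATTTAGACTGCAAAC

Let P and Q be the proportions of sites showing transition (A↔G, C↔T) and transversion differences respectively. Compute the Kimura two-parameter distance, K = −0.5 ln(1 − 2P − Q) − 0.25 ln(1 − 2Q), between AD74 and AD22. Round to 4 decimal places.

0.3812

The sequences differ at positions 5 (A/C, transversion), 8 (A/G, transition), 9 (T/C, transition), 11 (A/G, transition), 14 (C/A, transversion), 17 (T/G, transversion), 26 (C/T, transition), 30 (T/C, transition), 32 (T/G, transversion), 34 (C/A, transversion), 36 (C/A, transversion).
Of the 11 differences, 5 transitions and 6 transversions over 37 sites: P = 5/37 = 0.135135, Q = 6/37 = 0.162162.
d = −0.5·ln(0.567568) − 0.25·ln(0.675676) = −0.5·(-0.566395) − 0.25·(-0.392042) = 0.3812.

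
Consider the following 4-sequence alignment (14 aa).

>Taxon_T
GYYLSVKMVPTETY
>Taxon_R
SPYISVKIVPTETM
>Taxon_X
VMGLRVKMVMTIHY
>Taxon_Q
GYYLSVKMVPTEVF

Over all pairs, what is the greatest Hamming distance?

Pairwise Hamming distances:
  Taxon_T vs Taxon_R: 5
  Taxon_T vs Taxon_X: 7
  Taxon_T vs Taxon_Q: 2
  Taxon_R vs Taxon_X: 10
  Taxon_R vs Taxon_Q: 6
  Taxon_X vs Taxon_Q: 8
The largest is 10, between Taxon_R and Taxon_X.

10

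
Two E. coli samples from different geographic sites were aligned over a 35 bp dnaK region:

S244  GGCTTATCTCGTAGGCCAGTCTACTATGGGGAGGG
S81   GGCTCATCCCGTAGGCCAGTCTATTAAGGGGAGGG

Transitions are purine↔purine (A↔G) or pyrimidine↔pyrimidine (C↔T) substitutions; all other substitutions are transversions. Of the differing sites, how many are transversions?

Mismatches occur at site 5 (T→C, transition), site 9 (T→C, transition), site 24 (C→T, transition), site 27 (T→A, transversion).
Of the 4 differences, 3 transitions and 1 transversion, so the answer is 1.

1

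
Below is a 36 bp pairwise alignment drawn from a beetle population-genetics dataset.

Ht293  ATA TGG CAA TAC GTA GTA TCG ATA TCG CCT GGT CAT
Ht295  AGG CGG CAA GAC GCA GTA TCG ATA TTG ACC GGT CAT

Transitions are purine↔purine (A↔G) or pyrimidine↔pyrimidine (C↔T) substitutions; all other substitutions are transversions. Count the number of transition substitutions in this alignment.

5

The sequences differ at positions 2 (T/G, transversion), 3 (A/G, transition), 4 (T/C, transition), 10 (T/G, transversion), 14 (T/C, transition), 26 (C/T, transition), 28 (C/A, transversion), 30 (T/C, transition).
Of the 8 differences, 5 transitions and 3 transversions, so the answer is 5.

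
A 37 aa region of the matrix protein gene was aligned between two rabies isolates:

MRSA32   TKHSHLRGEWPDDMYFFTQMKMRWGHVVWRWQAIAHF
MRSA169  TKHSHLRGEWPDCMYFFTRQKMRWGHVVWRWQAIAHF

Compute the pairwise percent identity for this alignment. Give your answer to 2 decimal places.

91.89%

Mismatches occur at site 13 (D/C), site 19 (Q/R), site 20 (M/Q).
34 of the 37 sites match, so the percent identity is 34/37 × 100 = 91.89%.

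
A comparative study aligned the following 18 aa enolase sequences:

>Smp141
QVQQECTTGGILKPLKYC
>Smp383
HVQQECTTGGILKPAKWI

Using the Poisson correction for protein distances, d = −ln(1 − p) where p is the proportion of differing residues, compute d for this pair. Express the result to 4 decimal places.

Mismatches occur at site 1 (Q/H), site 15 (L/A), site 17 (Y/W), site 18 (C/I).
p = 4/18 = 0.222222.
d = −ln(1 − 0.222222) = −ln(0.777778) = 0.2513.

0.2513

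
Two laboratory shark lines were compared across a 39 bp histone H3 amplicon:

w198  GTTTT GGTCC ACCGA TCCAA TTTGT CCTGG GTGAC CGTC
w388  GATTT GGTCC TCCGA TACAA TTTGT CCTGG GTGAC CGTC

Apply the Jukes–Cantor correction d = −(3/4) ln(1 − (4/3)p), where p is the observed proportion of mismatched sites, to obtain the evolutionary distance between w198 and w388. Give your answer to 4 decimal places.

0.0812

The sequences differ at positions 2 (T/A), 11 (A/T), 17 (C/A).
p = 3/39 = 0.076923.
d = −0.75 · ln(1 − (4/3)·0.076923) = −0.75 · ln(0.897436) = −0.75 · (-0.108213) = 0.0812.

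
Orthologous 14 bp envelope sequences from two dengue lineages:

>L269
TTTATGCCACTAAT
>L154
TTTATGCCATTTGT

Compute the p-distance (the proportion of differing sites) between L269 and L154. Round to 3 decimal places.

The sequences differ at positions 10 (C/T), 12 (A/T), 13 (A/G).
There are 3 differences over 14 sites, so p = 3/14 = 0.214.

0.214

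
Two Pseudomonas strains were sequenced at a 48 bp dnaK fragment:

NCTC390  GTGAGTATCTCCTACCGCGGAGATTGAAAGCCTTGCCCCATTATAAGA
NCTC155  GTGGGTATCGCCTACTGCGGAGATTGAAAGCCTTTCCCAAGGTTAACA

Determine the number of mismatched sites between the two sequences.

9

Mismatches occur at site 4 (A→G), site 10 (T→G), site 16 (C→T), site 35 (G→T), site 39 (C→A), site 41 (T→G), site 42 (T→G), site 43 (A→T), site 47 (G→C).
That gives 9 mismatches out of 48 aligned sites, so the Hamming distance is 9.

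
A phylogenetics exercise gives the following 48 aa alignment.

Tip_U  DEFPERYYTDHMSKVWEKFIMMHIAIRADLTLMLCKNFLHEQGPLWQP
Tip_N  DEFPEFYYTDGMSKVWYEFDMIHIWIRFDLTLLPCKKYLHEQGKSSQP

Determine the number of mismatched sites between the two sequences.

15

Differing sites — 6:R/F; 11:H/G; 17:E/Y; 18:K/E; 20:I/D; 22:M/I; 25:A/W; 28:A/F; 33:M/L; 34:L/P; 37:N/K; 38:F/Y; 44:P/K; 45:L/S; 46:W/S.
That gives 15 mismatches out of 48 aligned sites, so the Hamming distance is 15.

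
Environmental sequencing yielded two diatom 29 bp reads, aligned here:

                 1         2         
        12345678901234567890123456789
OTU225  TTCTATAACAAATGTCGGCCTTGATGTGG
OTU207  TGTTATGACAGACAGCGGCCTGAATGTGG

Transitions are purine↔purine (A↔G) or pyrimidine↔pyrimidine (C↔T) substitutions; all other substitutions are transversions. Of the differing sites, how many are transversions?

3

Differing sites — 2:T/G (Tv); 3:C/T (Ti); 7:A/G (Ti); 11:A/G (Ti); 13:T/C (Ti); 14:G/A (Ti); 15:T/G (Tv); 22:T/G (Tv); 23:G/A (Ti).
Of the 9 differences, 6 transitions and 3 transversions, so the answer is 3.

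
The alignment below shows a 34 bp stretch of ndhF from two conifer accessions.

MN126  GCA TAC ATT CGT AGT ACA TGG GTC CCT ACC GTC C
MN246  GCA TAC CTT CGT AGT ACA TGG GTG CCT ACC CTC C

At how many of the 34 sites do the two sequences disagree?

3

Differing sites — 7:A/C; 24:C/G; 31:G/C.
That gives 3 mismatches out of 34 aligned sites, so the Hamming distance is 3.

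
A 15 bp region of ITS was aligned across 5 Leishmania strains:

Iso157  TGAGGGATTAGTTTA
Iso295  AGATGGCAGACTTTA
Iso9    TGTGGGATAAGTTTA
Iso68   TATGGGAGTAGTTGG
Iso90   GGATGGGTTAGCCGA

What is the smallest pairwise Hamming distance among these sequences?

2

Pairwise Hamming distances:
  Iso157 vs Iso295: 6
  Iso157 vs Iso9: 2
  Iso157 vs Iso68: 5
  Iso157 vs Iso90: 6
  Iso295 vs Iso9: 7
  Iso295 vs Iso68: 10
  Iso295 vs Iso90: 8
  Iso9 vs Iso68: 5
  Iso9 vs Iso90: 8
  Iso68 vs Iso90: 9
The smallest is 2, between Iso157 and Iso9.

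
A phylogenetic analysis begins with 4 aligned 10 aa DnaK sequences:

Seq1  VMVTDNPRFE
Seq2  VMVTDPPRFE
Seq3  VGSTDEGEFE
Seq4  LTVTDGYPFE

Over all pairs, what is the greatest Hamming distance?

Pairwise Hamming distances:
  Seq1 vs Seq2: 1
  Seq1 vs Seq3: 5
  Seq1 vs Seq4: 5
  Seq2 vs Seq3: 5
  Seq2 vs Seq4: 5
  Seq3 vs Seq4: 6
The largest is 6, between Seq3 and Seq4.

6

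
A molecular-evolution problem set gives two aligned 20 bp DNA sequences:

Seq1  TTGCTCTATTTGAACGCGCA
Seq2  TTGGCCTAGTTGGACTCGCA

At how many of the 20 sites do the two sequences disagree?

Mismatches occur at site 4 (C/G), site 5 (T/C), site 9 (T/G), site 13 (A/G), site 16 (G/T).
That gives 5 mismatches out of 20 aligned sites, so the Hamming distance is 5.

5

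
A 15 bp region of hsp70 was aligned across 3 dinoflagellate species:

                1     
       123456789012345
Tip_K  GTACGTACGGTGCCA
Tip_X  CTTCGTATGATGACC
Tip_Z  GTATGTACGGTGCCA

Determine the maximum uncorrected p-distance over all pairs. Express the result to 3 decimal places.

0.467

Pairwise Hamming distances:
  Tip_K vs Tip_X: 6
  Tip_K vs Tip_Z: 1
  Tip_X vs Tip_Z: 7
The largest is 7 mismatches, between Tip_X and Tip_Z; p = 7/15 = 0.467.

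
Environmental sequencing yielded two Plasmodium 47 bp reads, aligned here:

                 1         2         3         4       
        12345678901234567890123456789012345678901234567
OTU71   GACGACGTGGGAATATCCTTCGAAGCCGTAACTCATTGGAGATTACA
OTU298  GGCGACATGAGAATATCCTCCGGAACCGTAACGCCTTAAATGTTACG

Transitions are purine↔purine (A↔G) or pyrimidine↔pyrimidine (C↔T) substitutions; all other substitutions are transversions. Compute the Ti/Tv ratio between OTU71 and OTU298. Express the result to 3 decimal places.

Mismatches occur at site 2 (A↔G, transition), site 7 (G↔A, transition), site 10 (G↔A, transition), site 20 (T↔C, transition), site 23 (A↔G, transition), site 25 (G↔A, transition), site 33 (T↔G, transversion), site 35 (A↔C, transversion), site 38 (G↔A, transition), site 39 (G↔A, transition), site 41 (G↔T, transversion), site 42 (A↔G, transition), site 47 (A↔G, transition).
Of the 13 differences, 10 transitions and 3 transversions, so Ti/Tv = 10/3 = 3.333.

3.333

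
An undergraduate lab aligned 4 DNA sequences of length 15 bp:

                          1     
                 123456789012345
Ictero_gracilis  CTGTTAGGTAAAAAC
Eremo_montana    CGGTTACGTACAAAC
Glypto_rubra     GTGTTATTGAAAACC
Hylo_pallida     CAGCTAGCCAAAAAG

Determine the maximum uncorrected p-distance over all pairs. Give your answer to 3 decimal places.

0.533

Pairwise Hamming distances:
  Ictero_gracilis vs Eremo_montana: 3
  Ictero_gracilis vs Glypto_rubra: 5
  Ictero_gracilis vs Hylo_pallida: 5
  Eremo_montana vs Glypto_rubra: 7
  Eremo_montana vs Hylo_pallida: 7
  Glypto_rubra vs Hylo_pallida: 8
The largest is 8 mismatches, between Glypto_rubra and Hylo_pallida; p = 8/15 = 0.533.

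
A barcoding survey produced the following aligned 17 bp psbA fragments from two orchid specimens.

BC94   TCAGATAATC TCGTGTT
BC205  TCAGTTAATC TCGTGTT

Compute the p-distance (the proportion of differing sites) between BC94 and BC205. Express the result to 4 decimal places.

Differing sites — 5:A/T.
There are 1 differences over 17 sites, so p = 1/17 = 0.0588.

0.0588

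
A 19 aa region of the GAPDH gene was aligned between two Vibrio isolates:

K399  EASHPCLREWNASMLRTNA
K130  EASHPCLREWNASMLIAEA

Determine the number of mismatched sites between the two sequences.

Differing sites — 16:R/I; 17:T/A; 18:N/E.
That gives 3 mismatches out of 19 aligned sites, so the Hamming distance is 3.

3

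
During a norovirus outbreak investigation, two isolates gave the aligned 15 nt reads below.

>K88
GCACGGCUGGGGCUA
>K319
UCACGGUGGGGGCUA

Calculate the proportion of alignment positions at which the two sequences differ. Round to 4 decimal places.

Differing sites — 1:G/U; 7:C/U; 8:U/G.
There are 3 differences over 15 sites, so p = 3/15 = 0.2000.

0.2000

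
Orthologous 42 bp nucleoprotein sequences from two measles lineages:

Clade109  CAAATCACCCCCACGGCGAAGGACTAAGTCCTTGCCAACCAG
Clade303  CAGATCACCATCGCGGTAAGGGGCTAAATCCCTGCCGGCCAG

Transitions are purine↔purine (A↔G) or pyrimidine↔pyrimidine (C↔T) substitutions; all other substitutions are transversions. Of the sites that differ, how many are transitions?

11

The sequences differ at positions 3 (A/G, transition), 10 (C/A, transversion), 11 (C/T, transition), 13 (A/G, transition), 17 (C/T, transition), 18 (G/A, transition), 20 (A/G, transition), 23 (A/G, transition), 28 (G/A, transition), 32 (T/C, transition), 37 (A/G, transition), 38 (A/G, transition).
Of the 12 differences, 11 transitions and 1 transversion, so the answer is 11.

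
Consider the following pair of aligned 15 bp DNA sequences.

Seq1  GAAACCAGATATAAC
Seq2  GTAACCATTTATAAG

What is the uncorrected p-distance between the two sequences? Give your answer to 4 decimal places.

0.2667

The sequences differ at positions 2 (A/T), 8 (G/T), 9 (A/T), 15 (C/G).
There are 4 differences over 15 sites, so p = 4/15 = 0.2667.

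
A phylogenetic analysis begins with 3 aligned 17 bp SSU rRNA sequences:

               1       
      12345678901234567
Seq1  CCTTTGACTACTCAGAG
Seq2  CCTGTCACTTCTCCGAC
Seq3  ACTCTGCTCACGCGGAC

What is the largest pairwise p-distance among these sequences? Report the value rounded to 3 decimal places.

0.529

Pairwise Hamming distances:
  Seq1 vs Seq2: 5
  Seq1 vs Seq3: 8
  Seq2 vs Seq3: 9
The largest is 9 mismatches, between Seq2 and Seq3; p = 9/17 = 0.529.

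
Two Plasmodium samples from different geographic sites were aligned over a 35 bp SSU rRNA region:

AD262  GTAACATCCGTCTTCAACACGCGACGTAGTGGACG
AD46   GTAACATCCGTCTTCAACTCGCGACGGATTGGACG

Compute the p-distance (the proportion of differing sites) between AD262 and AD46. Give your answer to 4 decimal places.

0.0857

The sequences differ at positions 19 (A/T), 27 (T/G), 29 (G/T).
There are 3 differences over 35 sites, so p = 3/35 = 0.0857.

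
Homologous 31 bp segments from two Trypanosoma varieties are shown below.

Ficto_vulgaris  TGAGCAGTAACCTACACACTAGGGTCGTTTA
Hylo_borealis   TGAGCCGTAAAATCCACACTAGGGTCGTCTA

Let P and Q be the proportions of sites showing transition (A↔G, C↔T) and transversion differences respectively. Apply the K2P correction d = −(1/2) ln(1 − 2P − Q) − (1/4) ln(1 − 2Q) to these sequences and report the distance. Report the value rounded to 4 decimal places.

0.1822

Mismatches occur at site 6 (A→C, transversion), site 11 (C→A, transversion), site 12 (C→A, transversion), site 14 (A→C, transversion), site 29 (T→C, transition).
Of the 5 differences, 1 transition and 4 transversions over 31 sites: P = 1/31 = 0.032258, Q = 4/31 = 0.129032.
d = −0.5·ln(0.806452) − 0.25·ln(0.741936) = −0.5·(-0.215111) − 0.25·(-0.298492) = 0.1822.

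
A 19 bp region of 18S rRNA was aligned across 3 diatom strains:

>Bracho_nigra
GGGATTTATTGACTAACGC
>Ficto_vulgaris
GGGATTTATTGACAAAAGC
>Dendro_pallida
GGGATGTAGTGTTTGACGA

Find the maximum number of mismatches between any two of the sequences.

Pairwise Hamming distances:
  Bracho_nigra vs Ficto_vulgaris: 2
  Bracho_nigra vs Dendro_pallida: 6
  Ficto_vulgaris vs Dendro_pallida: 8
The largest is 8, between Ficto_vulgaris and Dendro_pallida.

8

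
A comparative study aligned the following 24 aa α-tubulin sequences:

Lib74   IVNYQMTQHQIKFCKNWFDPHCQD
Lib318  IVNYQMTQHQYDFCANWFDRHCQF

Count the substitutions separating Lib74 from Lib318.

5

Mismatches occur at site 11 (I↔Y), site 12 (K↔D), site 15 (K↔A), site 20 (P↔R), site 24 (D↔F).
That gives 5 mismatches out of 24 aligned sites, so the Hamming distance is 5.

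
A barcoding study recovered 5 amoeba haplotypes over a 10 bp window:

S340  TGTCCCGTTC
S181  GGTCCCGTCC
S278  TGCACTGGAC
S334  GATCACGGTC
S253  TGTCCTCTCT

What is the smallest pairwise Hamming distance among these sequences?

Pairwise Hamming distances:
  S340 vs S181: 2
  S340 vs S278: 5
  S340 vs S334: 4
  S340 vs S253: 4
  S181 vs S278: 6
  S181 vs S334: 4
  S181 vs S253: 4
  S278 vs S334: 7
  S278 vs S253: 6
  S334 vs S253: 8
The smallest is 2, between S340 and S181.

2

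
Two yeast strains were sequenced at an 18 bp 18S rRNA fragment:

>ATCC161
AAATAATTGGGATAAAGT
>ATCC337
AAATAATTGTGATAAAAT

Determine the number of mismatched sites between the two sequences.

Differing sites — 10:G/T; 17:G/A.
That gives 2 mismatches out of 18 aligned sites, so the Hamming distance is 2.

2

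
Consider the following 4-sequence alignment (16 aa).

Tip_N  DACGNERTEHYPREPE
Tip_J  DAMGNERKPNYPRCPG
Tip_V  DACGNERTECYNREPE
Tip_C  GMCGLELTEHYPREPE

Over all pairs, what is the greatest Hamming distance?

10

Pairwise Hamming distances:
  Tip_N vs Tip_J: 6
  Tip_N vs Tip_V: 2
  Tip_N vs Tip_C: 4
  Tip_J vs Tip_V: 7
  Tip_J vs Tip_C: 10
  Tip_V vs Tip_C: 6
The largest is 10, between Tip_J and Tip_C.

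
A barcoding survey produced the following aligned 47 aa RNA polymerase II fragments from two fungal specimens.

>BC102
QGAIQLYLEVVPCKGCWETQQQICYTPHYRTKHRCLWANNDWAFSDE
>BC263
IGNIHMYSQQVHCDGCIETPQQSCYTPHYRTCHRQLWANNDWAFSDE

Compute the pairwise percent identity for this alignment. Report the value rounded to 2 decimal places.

70.21%

Mismatches occur at site 1 (Q↔I), site 3 (A↔N), site 5 (Q↔H), site 6 (L↔M), site 8 (L↔S), site 9 (E↔Q), site 10 (V↔Q), site 12 (P↔H), site 14 (K↔D), site 17 (W↔I), site 20 (Q↔P), site 23 (I↔S), site 32 (K↔C), site 35 (C↔Q).
33 of the 47 sites match, so the percent identity is 33/47 × 100 = 70.21%.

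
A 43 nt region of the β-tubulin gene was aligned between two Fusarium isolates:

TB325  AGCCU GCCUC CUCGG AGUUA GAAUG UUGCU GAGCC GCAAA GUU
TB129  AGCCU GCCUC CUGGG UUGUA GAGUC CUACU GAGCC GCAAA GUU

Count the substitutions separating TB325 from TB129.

8

The sequences differ at positions 13 (C/G), 16 (A/U), 17 (G/U), 18 (U/G), 23 (A/G), 25 (G/C), 26 (U/C), 28 (G/A).
That gives 8 mismatches out of 43 aligned sites, so the Hamming distance is 8.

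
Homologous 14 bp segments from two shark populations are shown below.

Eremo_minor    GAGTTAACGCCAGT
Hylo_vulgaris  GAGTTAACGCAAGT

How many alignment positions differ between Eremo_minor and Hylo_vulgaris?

1

Differing sites — 11:C/A.
That gives 1 mismatch out of 14 aligned sites, so the Hamming distance is 1.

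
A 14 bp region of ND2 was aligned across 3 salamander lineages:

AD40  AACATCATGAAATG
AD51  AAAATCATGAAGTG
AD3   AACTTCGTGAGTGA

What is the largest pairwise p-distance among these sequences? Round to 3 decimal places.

Pairwise Hamming distances:
  AD40 vs AD51: 2
  AD40 vs AD3: 6
  AD51 vs AD3: 7
The largest is 7 mismatches, between AD51 and AD3; p = 7/14 = 0.500.

0.500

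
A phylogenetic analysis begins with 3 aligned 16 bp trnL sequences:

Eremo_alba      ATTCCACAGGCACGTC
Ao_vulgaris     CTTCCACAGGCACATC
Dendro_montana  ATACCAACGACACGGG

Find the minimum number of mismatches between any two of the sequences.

Pairwise Hamming distances:
  Eremo_alba vs Ao_vulgaris: 2
  Eremo_alba vs Dendro_montana: 6
  Ao_vulgaris vs Dendro_montana: 8
The smallest is 2, between Eremo_alba and Ao_vulgaris.

2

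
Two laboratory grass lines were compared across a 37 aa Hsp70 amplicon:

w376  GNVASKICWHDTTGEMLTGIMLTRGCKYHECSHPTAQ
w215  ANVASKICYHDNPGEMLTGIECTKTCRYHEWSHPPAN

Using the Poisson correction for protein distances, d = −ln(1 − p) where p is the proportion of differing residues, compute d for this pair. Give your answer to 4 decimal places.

0.3920

Mismatches occur at site 1 (G→A), site 9 (W→Y), site 12 (T→N), site 13 (T→P), site 21 (M→E), site 22 (L→C), site 24 (R→K), site 25 (G→T), site 27 (K→R), site 31 (C→W), site 35 (T→P), site 37 (Q→N).
p = 12/37 = 0.324324.
d = −ln(1 − 0.324324) = −ln(0.675676) = 0.3920.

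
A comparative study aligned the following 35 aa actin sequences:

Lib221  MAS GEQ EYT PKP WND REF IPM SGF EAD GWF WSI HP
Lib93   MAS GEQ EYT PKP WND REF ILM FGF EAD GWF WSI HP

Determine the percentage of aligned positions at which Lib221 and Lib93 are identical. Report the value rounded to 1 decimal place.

94.3%

Mismatches occur at site 20 (P/L), site 22 (S/F).
33 of the 35 sites match, so the percent identity is 33/35 × 100 = 94.3%.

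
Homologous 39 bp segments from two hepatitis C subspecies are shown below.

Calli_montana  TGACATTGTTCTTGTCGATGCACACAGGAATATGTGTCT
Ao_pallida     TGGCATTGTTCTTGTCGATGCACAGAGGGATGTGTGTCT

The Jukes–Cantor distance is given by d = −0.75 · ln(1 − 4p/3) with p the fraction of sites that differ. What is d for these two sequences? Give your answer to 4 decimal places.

Mismatches occur at site 3 (A/G), site 25 (C/G), site 29 (A/G), site 32 (A/G).
p = 4/39 = 0.102564.
d = −0.75 · ln(1 − (4/3)·0.102564) = −0.75 · ln(0.863248) = −0.75 · (-0.147053) = 0.1103.

0.1103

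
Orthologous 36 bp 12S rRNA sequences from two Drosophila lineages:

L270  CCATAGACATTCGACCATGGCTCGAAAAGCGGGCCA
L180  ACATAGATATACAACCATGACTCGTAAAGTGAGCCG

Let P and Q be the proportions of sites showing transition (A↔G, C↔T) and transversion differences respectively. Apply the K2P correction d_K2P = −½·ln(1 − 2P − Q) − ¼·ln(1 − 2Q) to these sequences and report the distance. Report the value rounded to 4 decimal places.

Differing sites — 1:C/A (Tv); 8:C/T (Ti); 11:T/A (Tv); 13:G/A (Ti); 20:G/A (Ti); 25:A/T (Tv); 30:C/T (Ti); 32:G/A (Ti); 36:A/G (Ti).
Of the 9 differences, 6 transitions and 3 transversions over 36 sites: P = 6/36 = 0.166667, Q = 3/36 = 0.083333.
d = −0.5·ln(0.583333) − 0.25·ln(0.833334) = −0.5·(-0.538997) − 0.25·(-0.182321) = 0.3151.

0.3151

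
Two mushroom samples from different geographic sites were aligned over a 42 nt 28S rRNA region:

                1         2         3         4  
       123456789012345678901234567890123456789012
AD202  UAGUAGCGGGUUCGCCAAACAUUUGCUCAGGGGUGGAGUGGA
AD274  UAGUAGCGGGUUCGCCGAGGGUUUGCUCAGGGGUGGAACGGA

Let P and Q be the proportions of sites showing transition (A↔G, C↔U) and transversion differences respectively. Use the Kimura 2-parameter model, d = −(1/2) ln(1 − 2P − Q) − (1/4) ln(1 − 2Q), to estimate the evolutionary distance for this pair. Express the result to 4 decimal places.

0.1640

Differing sites — 17:A/G (Ti); 19:A/G (Ti); 20:C/G (Tv); 21:A/G (Ti); 38:G/A (Ti); 39:U/C (Ti).
Of the 6 differences, 5 transitions and 1 transversion over 42 sites: P = 5/42 = 0.119048, Q = 1/42 = 0.023810.
d = −0.5·ln(0.738094) − 0.25·ln(0.952380) = −0.5·(-0.303684) − 0.25·(-0.048791) = 0.1640.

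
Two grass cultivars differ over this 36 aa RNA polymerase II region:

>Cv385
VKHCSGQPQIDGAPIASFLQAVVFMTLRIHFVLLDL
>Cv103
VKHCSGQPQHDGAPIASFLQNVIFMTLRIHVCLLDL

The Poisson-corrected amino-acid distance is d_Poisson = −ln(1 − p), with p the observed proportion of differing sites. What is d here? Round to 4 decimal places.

0.1495

The sequences differ at positions 10 (I/H), 21 (A/N), 23 (V/I), 31 (F/V), 32 (V/C).
p = 5/36 = 0.138889.
d = −ln(1 − 0.138889) = −ln(0.861111) = 0.1495.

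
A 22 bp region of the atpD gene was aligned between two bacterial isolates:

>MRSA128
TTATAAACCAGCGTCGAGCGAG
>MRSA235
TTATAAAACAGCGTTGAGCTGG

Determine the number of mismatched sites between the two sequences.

4

Differing sites — 8:C/A; 15:C/T; 20:G/T; 21:A/G.
That gives 4 mismatches out of 22 aligned sites, so the Hamming distance is 4.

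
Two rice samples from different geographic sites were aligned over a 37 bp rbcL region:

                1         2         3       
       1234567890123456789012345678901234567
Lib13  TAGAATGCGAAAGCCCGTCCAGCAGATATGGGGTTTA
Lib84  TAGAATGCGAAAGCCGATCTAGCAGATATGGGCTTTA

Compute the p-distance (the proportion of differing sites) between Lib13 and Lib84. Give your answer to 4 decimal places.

0.1081

Differing sites — 16:C/G; 17:G/A; 20:C/T; 33:G/C.
There are 4 differences over 37 sites, so p = 4/37 = 0.1081.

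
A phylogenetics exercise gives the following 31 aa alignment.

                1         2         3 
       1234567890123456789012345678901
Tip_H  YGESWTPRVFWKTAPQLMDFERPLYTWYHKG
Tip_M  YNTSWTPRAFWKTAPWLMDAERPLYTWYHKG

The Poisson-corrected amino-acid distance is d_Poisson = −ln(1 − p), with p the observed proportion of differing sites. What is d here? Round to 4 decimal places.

Differing sites — 2:G/N; 3:E/T; 9:V/A; 16:Q/W; 20:F/A.
p = 5/31 = 0.161290.
d = −ln(1 − 0.161290) = −ln(0.838710) = 0.1759.

0.1759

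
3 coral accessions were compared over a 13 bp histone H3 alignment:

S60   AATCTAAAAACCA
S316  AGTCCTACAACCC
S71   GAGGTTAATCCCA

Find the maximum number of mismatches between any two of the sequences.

9

Pairwise Hamming distances:
  S60 vs S316: 5
  S60 vs S71: 6
  S316 vs S71: 9
The largest is 9, between S316 and S71.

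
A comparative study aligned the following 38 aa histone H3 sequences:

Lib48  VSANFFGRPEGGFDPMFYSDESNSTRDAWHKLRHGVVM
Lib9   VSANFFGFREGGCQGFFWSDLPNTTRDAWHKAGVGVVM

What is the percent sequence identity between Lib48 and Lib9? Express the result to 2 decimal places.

65.79%

The sequences differ at positions 8 (R/F), 9 (P/R), 13 (F/C), 14 (D/Q), 15 (P/G), 16 (M/F), 18 (Y/W), 21 (E/L), 22 (S/P), 24 (S/T), 32 (L/A), 33 (R/G), 34 (H/V).
25 of the 38 sites match, so the percent identity is 25/38 × 100 = 65.79%.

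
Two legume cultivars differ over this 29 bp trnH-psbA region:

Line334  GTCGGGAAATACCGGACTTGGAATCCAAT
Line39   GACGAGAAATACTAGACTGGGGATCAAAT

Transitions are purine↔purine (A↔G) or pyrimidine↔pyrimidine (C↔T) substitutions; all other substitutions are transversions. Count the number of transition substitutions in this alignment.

Differing sites — 2:T/A (Tv); 5:G/A (Ti); 13:C/T (Ti); 14:G/A (Ti); 19:T/G (Tv); 22:A/G (Ti); 26:C/A (Tv).
Of the 7 differences, 4 transitions and 3 transversions, so the answer is 4.

4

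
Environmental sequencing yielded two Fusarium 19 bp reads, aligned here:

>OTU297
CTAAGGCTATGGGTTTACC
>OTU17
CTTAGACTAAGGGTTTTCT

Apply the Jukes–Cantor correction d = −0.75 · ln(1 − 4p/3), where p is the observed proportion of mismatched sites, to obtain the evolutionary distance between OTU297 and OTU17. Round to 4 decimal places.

The sequences differ at positions 3 (A/T), 6 (G/A), 10 (T/A), 17 (A/T), 19 (C/T).
p = 5/19 = 0.263158.
d = −0.75 · ln(1 − (4/3)·0.263158) = −0.75 · ln(0.649123) = −0.75 · (-0.432133) = 0.3241.

0.3241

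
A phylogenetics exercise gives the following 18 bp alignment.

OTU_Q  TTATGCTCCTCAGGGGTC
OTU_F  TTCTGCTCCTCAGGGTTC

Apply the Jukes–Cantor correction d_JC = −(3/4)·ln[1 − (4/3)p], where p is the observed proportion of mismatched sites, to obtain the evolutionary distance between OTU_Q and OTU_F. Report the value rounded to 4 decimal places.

Mismatches occur at site 3 (A↔C), site 16 (G↔T).
p = 2/18 = 0.111111.
d = −0.75 · ln(1 − (4/3)·0.111111) = −0.75 · ln(0.851852) = −0.75 · (-0.160342) = 0.1203.

0.1203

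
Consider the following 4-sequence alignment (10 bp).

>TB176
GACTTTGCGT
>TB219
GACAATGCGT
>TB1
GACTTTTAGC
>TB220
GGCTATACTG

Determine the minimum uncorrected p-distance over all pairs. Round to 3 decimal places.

0.200

Pairwise Hamming distances:
  TB176 vs TB219: 2
  TB176 vs TB1: 3
  TB176 vs TB220: 5
  TB219 vs TB1: 5
  TB219 vs TB220: 5
  TB1 vs TB220: 6
The smallest is 2 mismatches, between TB176 and TB219; p = 2/10 = 0.200.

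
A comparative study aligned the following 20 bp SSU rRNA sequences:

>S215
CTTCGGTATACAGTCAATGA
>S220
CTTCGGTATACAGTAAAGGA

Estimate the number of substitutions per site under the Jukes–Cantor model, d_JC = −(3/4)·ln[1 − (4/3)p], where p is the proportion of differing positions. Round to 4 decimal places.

0.1073

Mismatches occur at site 15 (C/A), site 18 (T/G).
p = 2/20 = 0.100000.
d = −0.75 · ln(1 − (4/3)·0.100000) = −0.75 · ln(0.866667) = −0.75 · (-0.143100) = 0.1073.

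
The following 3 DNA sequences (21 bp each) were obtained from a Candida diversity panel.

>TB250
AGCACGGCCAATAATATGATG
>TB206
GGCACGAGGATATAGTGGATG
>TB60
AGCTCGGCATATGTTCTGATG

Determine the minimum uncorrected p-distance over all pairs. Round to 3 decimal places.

Pairwise Hamming distances:
  TB250 vs TB206: 10
  TB250 vs TB60: 6
  TB206 vs TB60: 13
The smallest is 6 mismatches, between TB250 and TB60; p = 6/21 = 0.286.

0.286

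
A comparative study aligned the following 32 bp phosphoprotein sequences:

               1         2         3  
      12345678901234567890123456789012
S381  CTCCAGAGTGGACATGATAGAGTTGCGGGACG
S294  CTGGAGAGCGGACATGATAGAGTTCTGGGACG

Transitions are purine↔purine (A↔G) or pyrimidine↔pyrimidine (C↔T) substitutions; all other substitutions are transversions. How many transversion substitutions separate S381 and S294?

3

Mismatches occur at site 3 (C/G, transversion), site 4 (C/G, transversion), site 9 (T/C, transition), site 25 (G/C, transversion), site 26 (C/T, transition).
Of the 5 differences, 2 transitions and 3 transversions, so the answer is 3.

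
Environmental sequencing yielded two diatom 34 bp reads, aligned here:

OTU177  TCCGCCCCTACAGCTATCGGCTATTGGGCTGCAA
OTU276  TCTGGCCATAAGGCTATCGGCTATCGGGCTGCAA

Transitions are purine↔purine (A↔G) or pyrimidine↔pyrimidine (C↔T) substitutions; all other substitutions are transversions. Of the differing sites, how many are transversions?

The sequences differ at positions 3 (C/T, transition), 5 (C/G, transversion), 8 (C/A, transversion), 11 (C/A, transversion), 12 (A/G, transition), 25 (T/C, transition).
Of the 6 differences, 3 transitions and 3 transversions, so the answer is 3.

3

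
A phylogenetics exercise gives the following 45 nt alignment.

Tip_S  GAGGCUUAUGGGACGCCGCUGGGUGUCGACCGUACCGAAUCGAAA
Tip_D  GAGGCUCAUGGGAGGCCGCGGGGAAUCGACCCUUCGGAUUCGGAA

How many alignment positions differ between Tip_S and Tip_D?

10

Differing sites — 7:U/C; 14:C/G; 20:U/G; 24:U/A; 25:G/A; 32:G/C; 34:A/U; 36:C/G; 39:A/U; 43:A/G.
That gives 10 mismatches out of 45 aligned sites, so the Hamming distance is 10.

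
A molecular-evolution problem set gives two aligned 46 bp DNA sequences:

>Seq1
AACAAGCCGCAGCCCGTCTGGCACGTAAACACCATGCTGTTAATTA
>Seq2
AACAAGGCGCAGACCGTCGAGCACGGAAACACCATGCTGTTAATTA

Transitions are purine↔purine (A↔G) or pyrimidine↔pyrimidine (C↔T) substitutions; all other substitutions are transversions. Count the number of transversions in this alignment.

4

The sequences differ at positions 7 (C/G, transversion), 13 (C/A, transversion), 19 (T/G, transversion), 20 (G/A, transition), 26 (T/G, transversion).
Of the 5 differences, 1 transition and 4 transversions, so the answer is 4.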